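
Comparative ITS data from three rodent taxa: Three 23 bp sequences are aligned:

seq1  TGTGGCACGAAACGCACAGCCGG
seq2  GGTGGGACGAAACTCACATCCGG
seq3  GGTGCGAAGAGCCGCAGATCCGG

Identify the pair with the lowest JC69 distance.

seq1 and seq2

seq1–seq2: 4/23 differ, p = 0.174, d = 0.198.
seq1–seq3: 8/23 differ, p = 0.348, d = 0.467.
seq2–seq3: 6/23 differ, p = 0.261, d = 0.321.
The smallest distance is between seq1 and seq2.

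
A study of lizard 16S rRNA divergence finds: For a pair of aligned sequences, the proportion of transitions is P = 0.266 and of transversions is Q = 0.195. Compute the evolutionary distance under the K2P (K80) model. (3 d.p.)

Under the Kimura two-parameter model, d = −½ ln(1 − 2P − Q) − ¼ ln(1 − 2Q).
1 − 2P − Q = 0.273, giving −½ ln(0.273) = 0.649142.
1 − 2Q = 0.61, giving −¼ ln(0.61) = 0.123574.
d = 0.649142 + 0.123574 = 0.772716.

0.773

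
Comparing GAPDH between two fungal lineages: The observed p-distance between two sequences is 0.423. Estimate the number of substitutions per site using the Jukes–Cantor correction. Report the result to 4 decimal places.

d = −(3/4) ln(1 − 4p/3) = −0.75 ln(1 − 0.564) = −0.75 ln(0.436)
  = −0.75 × (-0.830113) = 0.622585 substitutions/site.

0.6226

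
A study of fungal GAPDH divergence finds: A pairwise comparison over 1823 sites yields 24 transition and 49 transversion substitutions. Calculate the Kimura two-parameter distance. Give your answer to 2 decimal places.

0.04

P = 24/1823 ≈ 0.013165 and Q = 49/1823 ≈ 0.026879.
Under the Kimura two-parameter model, d = −½ ln(1 − 2P − Q) − ¼ ln(1 − 2Q).
1 − 2P − Q = 0.946791, giving −½ ln(0.946791) = 0.027338.
1 − 2Q = 0.946242, giving −¼ ln(0.946242) = 0.013814.
d = 0.027338 + 0.013814 = 0.041152.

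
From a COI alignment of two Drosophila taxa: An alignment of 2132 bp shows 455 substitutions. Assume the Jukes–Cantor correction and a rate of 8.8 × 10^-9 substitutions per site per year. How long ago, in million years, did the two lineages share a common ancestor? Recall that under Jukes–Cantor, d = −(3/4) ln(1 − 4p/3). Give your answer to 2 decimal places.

14.27

p = 455/2132 ≈ 0.213415.
d = −(3/4) ln(1 − 4p/3) = −0.75 ln(1 − 0.284553) = −0.75 ln(0.715447)
  = −0.75 × (-0.334848) = 0.251136 substitutions/site.
Under a molecular clock d = 2μt, so t = d/(2μ) = 0.251136 / (2 × 8.8 × 10^-9) = 14.27 million years.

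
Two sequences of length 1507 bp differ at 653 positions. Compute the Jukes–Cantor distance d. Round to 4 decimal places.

0.6466

p = 653/1507 ≈ 0.433311.
d = −(3/4) ln(1 − 4p/3) = −0.75 ln(1 − 0.577748) = −0.75 ln(0.422252)
  = −0.75 × (-0.862153) = 0.646615 substitutions/site.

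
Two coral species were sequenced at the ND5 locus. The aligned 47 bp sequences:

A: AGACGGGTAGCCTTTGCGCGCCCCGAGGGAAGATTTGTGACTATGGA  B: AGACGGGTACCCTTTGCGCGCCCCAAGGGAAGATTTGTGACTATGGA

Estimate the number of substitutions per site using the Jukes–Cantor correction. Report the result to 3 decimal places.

0.044

The sequences differ at 2 of 47 sites (10, 25), so p = 2/47 ≈ 0.042553.
d = −(3/4) ln(1 − 4p/3) = −0.75 ln(1 − 0.056737) = −0.75 ln(0.943263)
  = −0.75 × (-0.058410) = 0.043808 substitutions/site.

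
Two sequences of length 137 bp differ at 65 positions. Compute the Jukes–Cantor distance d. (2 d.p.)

p = 65/137 ≈ 0.474453.
d = −(3/4) ln(1 − 4p/3) = −0.75 ln(1 − 0.632604) = −0.75 ln(0.367396)
  = −0.75 × (-1.001315) = 0.750986 substitutions/site.

0.75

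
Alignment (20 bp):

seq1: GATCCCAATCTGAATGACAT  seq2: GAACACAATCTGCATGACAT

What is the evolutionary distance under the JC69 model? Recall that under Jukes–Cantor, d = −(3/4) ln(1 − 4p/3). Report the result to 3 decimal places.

0.167

The sequences differ at 3 of 20 sites (3, 5, 13), so p = 3/20 = 0.15.
d = −(3/4) ln(1 − 4p/3) = −0.75 ln(1 − 0.2) = −0.75 ln(0.8)
  = −0.75 × (-0.223144) = 0.167358 substitutions/site.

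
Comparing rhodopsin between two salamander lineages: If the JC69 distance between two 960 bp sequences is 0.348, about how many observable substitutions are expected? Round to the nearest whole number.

Invert JC69: p = (3/4)(1 − e^(−4d/3)) = 0.75 × (1 − e^(-0.464)) = 0.75 × (1 − 0.628764) = 0.278427.
Expected differing sites = pL ≈ 0.278427 × 960 = 267.28992 ≈ 267.

267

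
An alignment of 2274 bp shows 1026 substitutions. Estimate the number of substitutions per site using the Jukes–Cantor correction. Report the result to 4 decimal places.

0.6902

p = 1026/2274 ≈ 0.451187.
d = −(3/4) ln(1 − 4p/3) = −0.75 ln(1 − 0.601583) = −0.75 ln(0.398417)
  = −0.75 × (-0.920256) = 0.690192 substitutions/site.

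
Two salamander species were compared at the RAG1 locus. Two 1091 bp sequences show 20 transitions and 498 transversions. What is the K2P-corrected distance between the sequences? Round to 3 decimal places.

P = 20/1091 ≈ 0.018332 and Q = 498/1091 ≈ 0.456462.
Under the Kimura two-parameter model, d = −½ ln(1 − 2P − Q) − ¼ ln(1 − 2Q).
1 − 2P − Q = 0.506874, giving −½ ln(0.506874) = 0.339746.
1 − 2Q = 0.087076, giving −¼ ln(0.087076) = 0.610243.
d = 0.339746 + 0.610243 = 0.949989.

0.950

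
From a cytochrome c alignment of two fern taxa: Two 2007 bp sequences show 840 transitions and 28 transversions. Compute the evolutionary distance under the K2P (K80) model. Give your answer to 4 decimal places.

P = 840/2007 ≈ 0.418535 and Q = 28/2007 ≈ 0.013951.
Under the Kimura two-parameter model, d = −½ ln(1 − 2P − Q) − ¼ ln(1 − 2Q).
1 − 2P − Q = 0.148979, giving −½ ln(0.148979) = 0.951975.
1 − 2Q = 0.972098, giving −¼ ln(0.972098) = 0.007075.
d = 0.951975 + 0.007075 = 0.959050.

0.9591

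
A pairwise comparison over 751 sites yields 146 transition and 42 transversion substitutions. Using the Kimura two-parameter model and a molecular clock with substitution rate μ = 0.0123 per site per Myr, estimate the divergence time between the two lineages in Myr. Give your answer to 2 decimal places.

13.16

P = 146/751 ≈ 0.194407 and Q = 42/751 ≈ 0.055925.
Under the Kimura two-parameter model, d = −½ ln(1 − 2P − Q) − ¼ ln(1 − 2Q).
1 − 2P − Q = 0.555261, giving −½ ln(0.555261) = 0.294159.
1 − 2Q = 0.88815, giving −¼ ln(0.88815) = 0.029654.
d = 0.294159 + 0.029654 = 0.323813.
Under a molecular clock d = 2μt, so t = d/(2μ) = 0.323813 / (2 × 0.0123) = 13.16 Myr.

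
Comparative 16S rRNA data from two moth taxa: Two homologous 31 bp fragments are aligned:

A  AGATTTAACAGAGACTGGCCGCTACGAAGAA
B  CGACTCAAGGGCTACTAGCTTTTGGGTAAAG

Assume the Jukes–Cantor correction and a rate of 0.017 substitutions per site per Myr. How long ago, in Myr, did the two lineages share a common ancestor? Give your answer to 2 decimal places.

The sequences differ at 16 of 31 sites, so p = 16/31 ≈ 0.516129.
d = −(3/4) ln(1 − 4p/3) = −0.75 ln(1 − 0.688172) = −0.75 ln(0.311828)
  = −0.75 × (-1.165304) = 0.873978 substitutions/site.
Under a molecular clock d = 2μt, so t = d/(2μ) = 0.873978 / (2 × 0.017) = 25.71 Myr.

25.71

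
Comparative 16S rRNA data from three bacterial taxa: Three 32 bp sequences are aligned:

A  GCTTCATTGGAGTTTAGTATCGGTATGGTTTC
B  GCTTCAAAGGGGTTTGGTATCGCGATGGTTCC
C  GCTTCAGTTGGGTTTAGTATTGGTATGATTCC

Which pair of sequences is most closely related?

A–B: 7/32 differ, p = 0.219, d = 0.259.
A–C: 6/32 differ, p = 0.188, d = 0.216.
B–C: 8/32 differ, p = 0.250, d = 0.304.
The smallest distance is between A and C.

A and C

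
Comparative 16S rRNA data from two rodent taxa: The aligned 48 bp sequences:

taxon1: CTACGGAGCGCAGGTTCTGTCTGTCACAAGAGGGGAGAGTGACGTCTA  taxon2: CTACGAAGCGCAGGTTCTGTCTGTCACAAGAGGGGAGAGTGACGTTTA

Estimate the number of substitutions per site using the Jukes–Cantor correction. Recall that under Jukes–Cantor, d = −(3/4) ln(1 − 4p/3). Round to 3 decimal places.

0.043

The sequences differ at 2 of 48 sites (6, 46), so p = 2/48 ≈ 0.041667.
d = −(3/4) ln(1 − 4p/3) = −0.75 ln(1 − 0.055556) = −0.75 ln(0.944444)
  = −0.75 × (-0.057159) = 0.042869 substitutions/site.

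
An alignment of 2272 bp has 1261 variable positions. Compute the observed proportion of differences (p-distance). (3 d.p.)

p = 1261/2272 = 0.555017… ≈ 0.555 (to 3 d.p.).

0.555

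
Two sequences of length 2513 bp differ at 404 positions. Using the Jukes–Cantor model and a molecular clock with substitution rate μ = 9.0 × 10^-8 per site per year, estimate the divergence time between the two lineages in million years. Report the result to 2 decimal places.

p = 404/2513 ≈ 0.160764.
d = −(3/4) ln(1 − 4p/3) = −0.75 ln(1 − 0.214352) = −0.75 ln(0.785648)
  = −0.75 × (-0.241246) = 0.180935 substitutions/site.
Under a molecular clock d = 2μt, so t = d/(2μ) = 0.180935 / (2 × 9.0 × 10^-8) = 1.01 million years.

1.01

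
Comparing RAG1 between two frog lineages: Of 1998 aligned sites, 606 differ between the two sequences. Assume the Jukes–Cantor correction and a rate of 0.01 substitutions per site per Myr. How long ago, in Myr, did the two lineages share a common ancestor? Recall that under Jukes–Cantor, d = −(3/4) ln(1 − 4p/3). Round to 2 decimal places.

19.43

p = 606/1998 ≈ 0.303303.
d = −(3/4) ln(1 − 4p/3) = −0.75 ln(1 − 0.404404) = −0.75 ln(0.595596)
  = −0.75 × (-0.518193) = 0.388645 substitutions/site.
Under a molecular clock d = 2μt, so t = d/(2μ) = 0.388645 / (2 × 0.01) = 19.43 Myr.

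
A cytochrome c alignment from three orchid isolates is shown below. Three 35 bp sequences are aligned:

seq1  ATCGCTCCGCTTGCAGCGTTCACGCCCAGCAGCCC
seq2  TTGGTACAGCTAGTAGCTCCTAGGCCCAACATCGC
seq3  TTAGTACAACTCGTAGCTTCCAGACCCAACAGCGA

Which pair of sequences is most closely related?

seq2 and seq3

seq1–seq2: 15/35 differ, p = 0.429, d = 0.635.
seq1–seq3: 15/35 differ, p = 0.429, d = 0.635.
seq2–seq3: 8/35 differ, p = 0.229, d = 0.273.
The smallest distance is between seq2 and seq3.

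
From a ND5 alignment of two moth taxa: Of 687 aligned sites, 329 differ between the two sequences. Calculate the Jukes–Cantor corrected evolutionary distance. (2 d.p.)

p = 329/687 ≈ 0.478894.
d = −(3/4) ln(1 − 4p/3) = −0.75 ln(1 − 0.638525) = −0.75 ln(0.361475)
  = −0.75 × (-1.017562) = 0.763172 substitutions/site.

0.76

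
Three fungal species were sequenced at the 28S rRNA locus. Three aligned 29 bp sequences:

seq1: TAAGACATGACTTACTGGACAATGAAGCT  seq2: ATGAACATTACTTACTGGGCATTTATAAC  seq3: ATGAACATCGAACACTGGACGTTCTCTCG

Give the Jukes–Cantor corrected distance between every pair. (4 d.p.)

seq1–seq2: 12/29 sites differ → p ≈ 0.413793, d = −0.75 ln(1 − 0.551724) = 0.601760 ≈ 0.6018.
seq1–seq3: 16/29 sites differ → p ≈ 0.551724, d = −0.75 ln(1 − 0.735632) = 0.997810 ≈ 0.9978.
seq2–seq3: 13/29 sites differ → p ≈ 0.448276, d = −0.75 ln(1 − 0.597701) = 0.682920 ≈ 0.6829.

d(seq1,seq2) = 0.6018, d(seq1,seq3) = 0.9978, d(seq2,seq3) = 0.6829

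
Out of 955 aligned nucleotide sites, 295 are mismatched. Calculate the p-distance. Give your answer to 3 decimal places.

p = 295/955 = 0.308900… ≈ 0.309 (to 3 d.p.).

0.309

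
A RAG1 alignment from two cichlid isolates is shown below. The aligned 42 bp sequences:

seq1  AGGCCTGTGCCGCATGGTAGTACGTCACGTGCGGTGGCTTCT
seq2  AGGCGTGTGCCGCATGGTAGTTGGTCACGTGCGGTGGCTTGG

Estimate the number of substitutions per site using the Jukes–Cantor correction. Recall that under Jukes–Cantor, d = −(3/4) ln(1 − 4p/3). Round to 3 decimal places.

The sequences differ at 5 of 42 sites (5, 22, 23, 41, 42), so p = 5/42 ≈ 0.119048.
d = −(3/4) ln(1 − 4p/3) = −0.75 ln(1 − 0.158731) = −0.75 ln(0.841269)
  = −0.75 × (-0.172844) = 0.129633 substitutions/site.

0.130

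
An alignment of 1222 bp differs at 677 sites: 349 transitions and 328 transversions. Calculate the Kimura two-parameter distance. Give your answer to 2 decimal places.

P = 349/1222 ≈ 0.285597 and Q = 328/1222 ≈ 0.268412.
Under the Kimura two-parameter model, d = −½ ln(1 − 2P − Q) − ¼ ln(1 − 2Q).
1 − 2P − Q = 0.160394, giving −½ ln(0.160394) = 0.915061.
1 − 2Q = 0.463176, giving −¼ ln(0.463176) = 0.192412.
d = 0.915061 + 0.192412 = 1.107473.

1.11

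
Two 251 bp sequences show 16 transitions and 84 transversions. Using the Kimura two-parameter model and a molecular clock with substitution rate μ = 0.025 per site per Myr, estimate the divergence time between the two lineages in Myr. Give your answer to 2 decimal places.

11.73

P = 16/251 ≈ 0.063745 and Q = 84/251 ≈ 0.334661.
Under the Kimura two-parameter model, d = −½ ln(1 − 2P − Q) − ¼ ln(1 − 2Q).
1 − 2P − Q = 0.537849, giving −½ ln(0.537849) = 0.310089.
1 − 2Q = 0.330678, giving −¼ ln(0.330678) = 0.276653.
d = 0.310089 + 0.276653 = 0.586742.
Under a molecular clock d = 2μt, so t = d/(2μ) = 0.586742 / (2 × 0.025) = 11.73 Myr.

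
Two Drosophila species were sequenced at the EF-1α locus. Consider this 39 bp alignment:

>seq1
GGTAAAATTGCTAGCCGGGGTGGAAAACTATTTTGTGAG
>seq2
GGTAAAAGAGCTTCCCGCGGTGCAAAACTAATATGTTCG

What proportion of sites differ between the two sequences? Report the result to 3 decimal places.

The sequences differ at 10 of 39 positions (sites 8, 9, 13, 14, 18, 23, 31, 33, 37, 38).
p = 10/39 = 0.256410… ≈ 0.256 (to 3 d.p.).

0.256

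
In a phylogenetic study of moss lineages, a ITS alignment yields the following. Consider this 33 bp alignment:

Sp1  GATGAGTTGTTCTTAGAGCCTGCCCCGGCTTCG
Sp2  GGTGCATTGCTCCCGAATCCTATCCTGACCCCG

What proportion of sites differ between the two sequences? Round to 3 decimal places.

0.455

The sequences differ at 15 of 33 positions.
p = 15/33 = 0.454545… ≈ 0.455 (to 3 d.p.).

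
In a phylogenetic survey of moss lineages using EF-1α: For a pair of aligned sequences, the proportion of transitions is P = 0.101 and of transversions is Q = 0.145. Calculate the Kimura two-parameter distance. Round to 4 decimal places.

Under the Kimura two-parameter model, d = −½ ln(1 − 2P − Q) − ¼ ln(1 − 2Q).
1 − 2P − Q = 0.653, giving −½ ln(0.653) = 0.213089.
1 − 2Q = 0.71, giving −¼ ln(0.71) = 0.085623.
d = 0.213089 + 0.085623 = 0.298712.

0.2987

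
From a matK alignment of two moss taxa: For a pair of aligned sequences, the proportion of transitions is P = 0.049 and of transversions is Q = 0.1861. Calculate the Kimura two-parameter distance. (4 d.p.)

0.2835

Under the Kimura two-parameter model, d = −½ ln(1 − 2P − Q) − ¼ ln(1 − 2Q).
1 − 2P − Q = 0.7159, giving −½ ln(0.7159) = 0.167107.
1 − 2Q = 0.6278, giving −¼ ln(0.6278) = 0.116383.
d = 0.167107 + 0.116383 = 0.283490.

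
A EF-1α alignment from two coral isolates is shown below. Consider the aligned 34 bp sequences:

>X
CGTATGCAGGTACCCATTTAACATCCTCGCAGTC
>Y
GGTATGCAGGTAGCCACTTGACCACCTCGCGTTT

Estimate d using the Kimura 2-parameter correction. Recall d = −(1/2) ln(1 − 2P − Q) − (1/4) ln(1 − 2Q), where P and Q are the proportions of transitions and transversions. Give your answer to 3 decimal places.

Of 34 sites, 4 differences are transitions and 5 are transversions, so P = 4/34 ≈ 0.117647 and Q = 5/34 ≈ 0.147059.
Under the Kimura two-parameter model, d = −½ ln(1 − 2P − Q) − ¼ ln(1 − 2Q).
1 − 2P − Q = 0.617647, giving −½ ln(0.617647) = 0.240919.
1 − 2Q = 0.705882, giving −¼ ln(0.705882) = 0.087077.
d = 0.240919 + 0.087077 = 0.327996.

0.328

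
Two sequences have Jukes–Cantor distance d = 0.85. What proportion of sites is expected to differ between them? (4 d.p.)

p = (3/4)(1 − e^(−4d/3)) = 0.75 × (1 − e^(-1.133333)) = 0.75 × (1 − 0.321958) = 0.508532.

0.5085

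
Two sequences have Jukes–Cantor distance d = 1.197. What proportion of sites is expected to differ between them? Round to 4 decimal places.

0.5980

p = (3/4)(1 − e^(−4d/3)) = 0.75 × (1 − e^(-1.596)) = 0.75 × (1 − 0.202706) = 0.597971.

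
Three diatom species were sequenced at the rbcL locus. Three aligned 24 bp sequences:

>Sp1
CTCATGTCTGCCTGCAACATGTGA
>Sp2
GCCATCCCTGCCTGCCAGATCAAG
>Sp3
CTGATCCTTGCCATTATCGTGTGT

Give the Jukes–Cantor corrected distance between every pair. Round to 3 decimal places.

d(Sp1,Sp2) = 0.608, d(Sp1,Sp3) = 0.608, d(Sp2,Sp3) = 1.344

Sp1–Sp2: 10/24 sites differ → p ≈ 0.416667, d = −0.75 ln(1 − 0.555556) = 0.608198 ≈ 0.608.
Sp1–Sp3: 10/24 sites differ → p ≈ 0.416667, d = −0.75 ln(1 − 0.555556) = 0.608198 ≈ 0.608.
Sp2–Sp3: 15/24 sites differ → p = 0.625, d = −0.75 ln(1 − 0.833333) = 1.343818 ≈ 1.344.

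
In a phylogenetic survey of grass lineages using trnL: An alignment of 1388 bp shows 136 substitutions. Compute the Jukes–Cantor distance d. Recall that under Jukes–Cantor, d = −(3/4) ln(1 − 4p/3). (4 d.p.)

p = 136/1388 ≈ 0.097983.
d = −(3/4) ln(1 − 4p/3) = −0.75 ln(1 − 0.130644) = −0.75 ln(0.869356)
  = −0.75 × (-0.140003) = 0.105002 substitutions/site.

0.1050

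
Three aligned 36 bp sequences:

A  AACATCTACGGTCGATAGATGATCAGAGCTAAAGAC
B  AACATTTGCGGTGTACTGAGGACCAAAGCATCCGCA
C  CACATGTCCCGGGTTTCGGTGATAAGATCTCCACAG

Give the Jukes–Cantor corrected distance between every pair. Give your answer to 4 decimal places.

A–B: 15/36 sites differ → p ≈ 0.416667, d = −0.75 ln(1 − 0.555556) = 0.608198 ≈ 0.6082.
A–C: 16/36 sites differ → p ≈ 0.444444, d = −0.75 ln(1 − 0.592592) = 0.673455 ≈ 0.6735.
B–C: 20/36 sites differ → p ≈ 0.555556, d = −0.75 ln(1 − 0.740741) = 1.012446 ≈ 1.0124.

d(A,B) = 0.6082, d(A,C) = 0.6735, d(B,C) = 1.0124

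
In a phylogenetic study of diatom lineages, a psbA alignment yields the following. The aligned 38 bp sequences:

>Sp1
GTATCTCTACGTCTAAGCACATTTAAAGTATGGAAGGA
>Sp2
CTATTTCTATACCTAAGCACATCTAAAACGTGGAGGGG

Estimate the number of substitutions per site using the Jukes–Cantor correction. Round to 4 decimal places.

The sequences differ at 11 of 38 sites, so p = 11/38 ≈ 0.289474.
d = −(3/4) ln(1 − 4p/3) = −0.75 ln(1 − 0.385965) = −0.75 ln(0.614035)
  = −0.75 × (-0.487703) = 0.365777 substitutions/site.

0.3658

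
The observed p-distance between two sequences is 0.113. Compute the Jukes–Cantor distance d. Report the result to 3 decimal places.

0.122

d = −(3/4) ln(1 − 4p/3) = −0.75 ln(1 − 0.150667) = −0.75 ln(0.849333)
  = −0.75 × (-0.163304) = 0.122478 substitutions/site.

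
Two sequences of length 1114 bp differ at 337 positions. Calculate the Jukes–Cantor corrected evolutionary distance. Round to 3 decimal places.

p = 337/1114 ≈ 0.302513.
d = −(3/4) ln(1 − 4p/3) = −0.75 ln(1 − 0.403351) = −0.75 ln(0.596649)
  = −0.75 × (-0.516426) = 0.387320 substitutions/site.

0.387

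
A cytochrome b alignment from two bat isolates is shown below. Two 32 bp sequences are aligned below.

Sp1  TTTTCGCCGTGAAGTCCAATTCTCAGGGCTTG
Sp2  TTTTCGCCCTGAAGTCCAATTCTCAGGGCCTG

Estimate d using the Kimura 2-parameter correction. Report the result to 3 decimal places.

0.065

Of 32 sites, 1 differences are transitions and 1 are transversions, so P = 1/32 = 0.03125 and Q = 1/32 = 0.03125.
Under the Kimura two-parameter model, d = −½ ln(1 − 2P − Q) − ¼ ln(1 − 2Q).
1 − 2P − Q = 0.90625, giving −½ ln(0.90625) = 0.049220.
1 − 2Q = 0.9375, giving −¼ ln(0.9375) = 0.016135.
d = 0.049220 + 0.016135 = 0.065355.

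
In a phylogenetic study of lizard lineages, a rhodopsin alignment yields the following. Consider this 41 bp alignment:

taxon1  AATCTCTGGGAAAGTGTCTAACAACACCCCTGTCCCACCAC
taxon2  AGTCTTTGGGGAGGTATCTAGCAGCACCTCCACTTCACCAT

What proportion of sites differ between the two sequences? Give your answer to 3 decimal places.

0.341

The sequences differ at 14 of 41 positions.
p = 14/41 = 0.341463… ≈ 0.341 (to 3 d.p.).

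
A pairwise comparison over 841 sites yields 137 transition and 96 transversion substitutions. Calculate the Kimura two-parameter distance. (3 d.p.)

0.355

P = 137/841 ≈ 0.162901 and Q = 96/841 ≈ 0.11415.
Under the Kimura two-parameter model, d = −½ ln(1 − 2P − Q) − ¼ ln(1 − 2Q).
1 − 2P − Q = 0.560048, giving −½ ln(0.560048) = 0.289866.
1 − 2Q = 0.7717, giving −¼ ln(0.7717) = 0.064790.
d = 0.289866 + 0.064790 = 0.354656.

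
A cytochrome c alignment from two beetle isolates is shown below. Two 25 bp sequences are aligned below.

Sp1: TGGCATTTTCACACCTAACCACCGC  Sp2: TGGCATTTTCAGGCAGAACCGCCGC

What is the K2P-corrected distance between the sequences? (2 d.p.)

Of 25 sites, 2 differences are transitions and 3 are transversions, so P = 2/25 = 0.08 and Q = 3/25 = 0.12.
Under the Kimura two-parameter model, d = −½ ln(1 − 2P − Q) − ¼ ln(1 − 2Q).
1 − 2P − Q = 0.72, giving −½ ln(0.72) = 0.164252.
1 − 2Q = 0.76, giving −¼ ln(0.76) = 0.068609.
d = 0.164252 + 0.068609 = 0.232861.

0.23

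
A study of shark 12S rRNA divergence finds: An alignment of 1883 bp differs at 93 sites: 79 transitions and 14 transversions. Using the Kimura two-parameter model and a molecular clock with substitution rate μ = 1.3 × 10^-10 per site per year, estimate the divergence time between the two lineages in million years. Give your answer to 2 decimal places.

P = 79/1883 ≈ 0.041954 and Q = 14/1883 ≈ 0.007435.
Under the Kimura two-parameter model, d = −½ ln(1 − 2P − Q) − ¼ ln(1 − 2Q).
1 − 2P − Q = 0.908657, giving −½ ln(0.908657) = 0.047894.
1 − 2Q = 0.98513, giving −¼ ln(0.98513) = 0.003745.
d = 0.047894 + 0.003745 = 0.051639.
Under a molecular clock d = 2μt, so t = d/(2μ) = 0.051639 / (2 × 1.3 × 10^-10) = 198.61 million years.

198.61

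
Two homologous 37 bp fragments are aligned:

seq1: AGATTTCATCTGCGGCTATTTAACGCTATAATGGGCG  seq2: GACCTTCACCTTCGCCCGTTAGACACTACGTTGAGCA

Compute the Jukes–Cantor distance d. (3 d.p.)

The sequences differ at 17 of 37 sites, so p = 17/37 ≈ 0.459459.
d = −(3/4) ln(1 − 4p/3) = −0.75 ln(1 − 0.612612) = −0.75 ln(0.387388)
  = −0.75 × (-0.948329) = 0.711247 substitutions/site.

0.711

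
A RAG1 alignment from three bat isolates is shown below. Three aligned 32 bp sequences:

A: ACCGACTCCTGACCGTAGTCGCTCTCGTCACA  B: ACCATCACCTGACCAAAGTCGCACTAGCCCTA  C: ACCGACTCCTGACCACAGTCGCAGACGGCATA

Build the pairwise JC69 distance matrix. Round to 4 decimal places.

A–B: 10/32 sites differ → p = 0.3125, d = −0.75 ln(1 − 0.416667) = 0.404248 ≈ 0.4042.
A–C: 7/32 sites differ → p = 0.21875, d = −0.75 ln(1 − 0.291667) = 0.258631 ≈ 0.2586.
B–C: 9/32 sites differ → p = 0.28125, d = −0.75 ln(1 − 0.375) = 0.352503 ≈ 0.3525.

d(A,B) = 0.4042, d(A,C) = 0.2586, d(B,C) = 0.3525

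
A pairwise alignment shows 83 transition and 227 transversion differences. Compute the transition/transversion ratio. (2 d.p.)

0.37

R = 83/227 = 0.365638… ≈ 0.37 (to 2 d.p.).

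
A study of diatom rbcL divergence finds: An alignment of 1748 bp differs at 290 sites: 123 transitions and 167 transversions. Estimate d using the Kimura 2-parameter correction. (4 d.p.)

0.1878

P = 123/1748 ≈ 0.070366 and Q = 167/1748 ≈ 0.095538.
Under the Kimura two-parameter model, d = −½ ln(1 − 2P − Q) − ¼ ln(1 − 2Q).
1 − 2P − Q = 0.76373, giving −½ ln(0.76373) = 0.134770.
1 − 2Q = 0.808924, giving −¼ ln(0.808924) = 0.053013.
d = 0.134770 + 0.053013 = 0.187783.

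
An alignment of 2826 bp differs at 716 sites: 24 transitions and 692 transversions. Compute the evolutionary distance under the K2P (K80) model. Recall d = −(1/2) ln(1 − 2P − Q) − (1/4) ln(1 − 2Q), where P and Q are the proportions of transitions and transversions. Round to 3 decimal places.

0.320

P = 24/2826 ≈ 0.008493 and Q = 692/2826 ≈ 0.244869.
Under the Kimura two-parameter model, d = −½ ln(1 − 2P − Q) − ¼ ln(1 − 2Q).
1 − 2P − Q = 0.738145, giving −½ ln(0.738145) = 0.151807.
1 − 2Q = 0.510262, giving −¼ ln(0.510262) = 0.168208.
d = 0.151807 + 0.168208 = 0.320015.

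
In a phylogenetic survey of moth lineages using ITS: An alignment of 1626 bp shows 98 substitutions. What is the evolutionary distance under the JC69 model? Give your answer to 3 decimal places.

0.063

p = 98/1626 ≈ 0.060271.
d = −(3/4) ln(1 − 4p/3) = −0.75 ln(1 − 0.080361) = −0.75 ln(0.919639)
  = −0.75 × (-0.083774) = 0.062831 substitutions/site.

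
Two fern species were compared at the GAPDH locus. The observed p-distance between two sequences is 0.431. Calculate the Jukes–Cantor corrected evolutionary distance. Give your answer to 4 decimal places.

d = −(3/4) ln(1 − 4p/3) = −0.75 ln(1 − 0.574667) = −0.75 ln(0.425333)
  = −0.75 × (-0.854883) = 0.641162 substitutions/site.

0.6412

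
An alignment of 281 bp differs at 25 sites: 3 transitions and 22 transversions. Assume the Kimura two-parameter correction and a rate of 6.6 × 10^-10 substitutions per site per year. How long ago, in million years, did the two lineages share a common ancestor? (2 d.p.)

P = 3/281 ≈ 0.010676 and Q = 22/281 ≈ 0.078292.
Under the Kimura two-parameter model, d = −½ ln(1 − 2P − Q) − ¼ ln(1 − 2Q).
1 − 2P − Q = 0.900356, giving −½ ln(0.900356) = 0.052483.
1 − 2Q = 0.843416, giving −¼ ln(0.843416) = 0.042574.
d = 0.052483 + 0.042574 = 0.095057.
Under a molecular clock d = 2μt, so t = d/(2μ) = 0.095057 / (2 × 6.6 × 10^-10) = 72.01 million years.

72.01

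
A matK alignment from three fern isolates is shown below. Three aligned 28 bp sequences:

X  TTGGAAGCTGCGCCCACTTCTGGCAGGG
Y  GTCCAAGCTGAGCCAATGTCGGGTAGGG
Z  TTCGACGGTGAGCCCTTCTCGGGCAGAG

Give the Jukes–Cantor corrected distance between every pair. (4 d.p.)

d(X,Y) = 0.4197, d(X,Z) = 0.4197, d(Y,Z) = 0.4197

X–Y: 9/28 sites differ → p ≈ 0.321429, d = −0.75 ln(1 − 0.428572) = 0.419713 ≈ 0.4197.
X–Z: 9/28 sites differ → p ≈ 0.321429, d = −0.75 ln(1 − 0.428572) = 0.419713 ≈ 0.4197.
Y–Z: 9/28 sites differ → p ≈ 0.321429, d = −0.75 ln(1 − 0.428572) = 0.419713 ≈ 0.4197.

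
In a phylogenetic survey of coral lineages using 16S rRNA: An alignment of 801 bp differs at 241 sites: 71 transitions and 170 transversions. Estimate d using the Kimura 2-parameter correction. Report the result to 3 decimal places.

0.385

P = 71/801 ≈ 0.088639 and Q = 170/801 ≈ 0.212235.
Under the Kimura two-parameter model, d = −½ ln(1 − 2P − Q) − ¼ ln(1 − 2Q).
1 − 2P − Q = 0.610487, giving −½ ln(0.610487) = 0.246749.
1 − 2Q = 0.57553, giving −¼ ln(0.57553) = 0.138116.
d = 0.246749 + 0.138116 = 0.384865.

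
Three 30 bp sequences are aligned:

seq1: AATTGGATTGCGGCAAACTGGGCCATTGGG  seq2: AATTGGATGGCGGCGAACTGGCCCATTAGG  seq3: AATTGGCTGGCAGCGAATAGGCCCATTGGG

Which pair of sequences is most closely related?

seq1 and seq2

seq1–seq2: 4/30 differ, p = 0.133, d = 0.147.
seq1–seq3: 7/30 differ, p = 0.233, d = 0.280.
seq2–seq3: 5/30 differ, p = 0.167, d = 0.188.
The smallest distance is between seq1 and seq2.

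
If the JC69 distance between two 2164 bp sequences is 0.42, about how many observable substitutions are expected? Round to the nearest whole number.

696

Invert JC69: p = (3/4)(1 − e^(−4d/3)) = 0.75 × (1 − e^(-0.56)) = 0.75 × (1 − 0.571209) = 0.321593.
Expected differing sites = pL ≈ 0.321593 × 2164 = 695.927252 ≈ 696.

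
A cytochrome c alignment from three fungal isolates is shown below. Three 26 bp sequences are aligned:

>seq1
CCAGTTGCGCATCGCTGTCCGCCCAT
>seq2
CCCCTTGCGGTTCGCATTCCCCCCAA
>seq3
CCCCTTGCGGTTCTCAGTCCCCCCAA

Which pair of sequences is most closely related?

seq1–seq2: 8/26 differ, p = 0.308, d = 0.396.
seq1–seq3: 8/26 differ, p = 0.308, d = 0.396.
seq2–seq3: 2/26 differ, p = 0.077, d = 0.081.
The smallest distance is between seq2 and seq3.

seq2 and seq3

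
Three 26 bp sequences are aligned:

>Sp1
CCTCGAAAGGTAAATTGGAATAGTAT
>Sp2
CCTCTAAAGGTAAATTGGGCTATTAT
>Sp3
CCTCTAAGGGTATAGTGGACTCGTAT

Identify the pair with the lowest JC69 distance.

Sp1 and Sp2

Sp1–Sp2: 4/26 differ, p = 0.154, d = 0.172.
Sp1–Sp3: 6/26 differ, p = 0.231, d = 0.276.
Sp2–Sp3: 6/26 differ, p = 0.231, d = 0.276.
The smallest distance is between Sp1 and Sp2.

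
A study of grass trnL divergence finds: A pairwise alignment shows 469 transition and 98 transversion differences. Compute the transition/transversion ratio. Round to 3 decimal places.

4.786

R = 469/98 = 4.785714… ≈ 4.786 (to 3 d.p.).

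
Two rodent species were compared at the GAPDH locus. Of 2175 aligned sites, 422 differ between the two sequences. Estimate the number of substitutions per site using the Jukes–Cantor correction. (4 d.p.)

0.2245

p = 422/2175 ≈ 0.194023.
d = −(3/4) ln(1 − 4p/3) = −0.75 ln(1 − 0.258697) = −0.75 ln(0.741303)
  = −0.75 × (-0.299346) = 0.224510 substitutions/site.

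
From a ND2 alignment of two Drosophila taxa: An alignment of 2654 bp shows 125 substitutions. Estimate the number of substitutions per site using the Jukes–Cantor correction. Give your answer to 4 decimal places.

0.0486

p = 125/2654 ≈ 0.047099.
d = −(3/4) ln(1 − 4p/3) = −0.75 ln(1 − 0.062799) = −0.75 ln(0.937201)
  = −0.75 × (-0.064858) = 0.048644 substitutions/site.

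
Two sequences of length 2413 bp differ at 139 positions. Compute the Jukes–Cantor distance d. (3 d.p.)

p = 139/2413 ≈ 0.057605.
d = −(3/4) ln(1 − 4p/3) = −0.75 ln(1 − 0.076807) = −0.75 ln(0.923193)
  = −0.75 × (-0.079917) = 0.059938 substitutions/site.

0.060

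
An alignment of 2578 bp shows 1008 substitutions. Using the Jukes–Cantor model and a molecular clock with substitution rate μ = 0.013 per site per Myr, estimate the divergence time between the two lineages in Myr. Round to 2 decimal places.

21.25

p = 1008/2578 ≈ 0.391001.
d = −(3/4) ln(1 − 4p/3) = −0.75 ln(1 − 0.521335) = −0.75 ln(0.478665)
  = −0.75 × (-0.736754) = 0.552566 substitutions/site.
Under a molecular clock d = 2μt, so t = d/(2μ) = 0.552566 / (2 × 0.013) = 21.25 Myr.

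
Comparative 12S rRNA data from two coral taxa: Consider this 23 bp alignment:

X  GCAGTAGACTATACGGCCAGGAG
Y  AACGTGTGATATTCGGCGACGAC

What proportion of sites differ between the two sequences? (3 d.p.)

The sequences differ at 11 of 23 positions.
p = 11/23 = 0.478260… ≈ 0.478 (to 3 d.p.).

0.478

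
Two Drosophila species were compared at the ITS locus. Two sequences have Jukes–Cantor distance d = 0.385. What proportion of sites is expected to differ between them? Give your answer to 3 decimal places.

0.301

p = (3/4)(1 − e^(−4d/3)) = 0.75 × (1 − e^(-0.513333)) = 0.75 × (1 − 0.598497) = 0.301127.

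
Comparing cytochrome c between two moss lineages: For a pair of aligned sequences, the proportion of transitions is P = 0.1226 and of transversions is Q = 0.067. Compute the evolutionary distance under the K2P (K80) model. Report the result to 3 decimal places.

0.223

Under the Kimura two-parameter model, d = −½ ln(1 − 2P − Q) − ¼ ln(1 − 2Q).
1 − 2P − Q = 0.6878, giving −½ ln(0.6878) = 0.187129.
1 − 2Q = 0.866, giving −¼ ln(0.866) = 0.035968.
d = 0.187129 + 0.035968 = 0.223097.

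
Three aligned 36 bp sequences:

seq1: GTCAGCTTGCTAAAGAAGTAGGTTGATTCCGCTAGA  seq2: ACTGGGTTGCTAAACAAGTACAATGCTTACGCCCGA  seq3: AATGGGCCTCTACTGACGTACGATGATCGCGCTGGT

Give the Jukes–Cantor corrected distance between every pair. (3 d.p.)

seq1–seq2: 13/36 sites differ → p ≈ 0.361111, d = −0.75 ln(1 − 0.481481) = 0.492584 ≈ 0.493.
seq1–seq3: 17/36 sites differ → p ≈ 0.472222, d = −0.75 ln(1 − 0.629629) = 0.744938 ≈ 0.745.
seq2–seq3: 15/36 sites differ → p ≈ 0.416667, d = −0.75 ln(1 − 0.555556) = 0.608198 ≈ 0.608.

d(seq1,seq2) = 0.493, d(seq1,seq3) = 0.745, d(seq2,seq3) = 0.608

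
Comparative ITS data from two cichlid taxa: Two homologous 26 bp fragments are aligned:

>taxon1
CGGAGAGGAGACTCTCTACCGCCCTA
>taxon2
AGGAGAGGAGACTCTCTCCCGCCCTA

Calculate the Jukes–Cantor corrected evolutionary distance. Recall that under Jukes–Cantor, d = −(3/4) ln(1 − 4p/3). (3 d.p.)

The sequences differ at 2 of 26 sites (1, 18), so p = 2/26 ≈ 0.076923.
d = −(3/4) ln(1 − 4p/3) = −0.75 ln(1 − 0.102564) = −0.75 ln(0.897436)
  = −0.75 × (-0.108213) = 0.081160 substitutions/site.

0.081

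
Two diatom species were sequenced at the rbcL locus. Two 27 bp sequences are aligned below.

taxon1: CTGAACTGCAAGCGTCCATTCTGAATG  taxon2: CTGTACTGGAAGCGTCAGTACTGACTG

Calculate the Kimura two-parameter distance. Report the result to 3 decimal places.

Of 27 sites, 1 differences are transitions and 5 are transversions, so P = 1/27 ≈ 0.037037 and Q = 5/27 ≈ 0.185185.
Under the Kimura two-parameter model, d = −½ ln(1 − 2P − Q) − ¼ ln(1 − 2Q).
1 − 2P − Q = 0.740741, giving −½ ln(0.740741) = 0.150052.
1 − 2Q = 0.62963, giving −¼ ln(0.62963) = 0.115656.
d = 0.150052 + 0.115656 = 0.265708.

0.266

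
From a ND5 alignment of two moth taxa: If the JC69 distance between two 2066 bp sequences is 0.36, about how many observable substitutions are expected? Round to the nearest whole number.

591

Invert JC69: p = (3/4)(1 − e^(−4d/3)) = 0.75 × (1 − e^(-0.48)) = 0.75 × (1 − 0.618783) = 0.285913.
Expected differing sites = pL ≈ 0.285913 × 2066 = 590.696258 ≈ 591.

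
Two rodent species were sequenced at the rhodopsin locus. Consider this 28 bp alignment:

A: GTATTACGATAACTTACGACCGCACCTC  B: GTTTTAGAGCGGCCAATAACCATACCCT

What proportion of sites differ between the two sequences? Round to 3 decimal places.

0.536

The sequences differ at 15 of 28 positions.
p = 15/28 = 0.535714… ≈ 0.536 (to 3 d.p.).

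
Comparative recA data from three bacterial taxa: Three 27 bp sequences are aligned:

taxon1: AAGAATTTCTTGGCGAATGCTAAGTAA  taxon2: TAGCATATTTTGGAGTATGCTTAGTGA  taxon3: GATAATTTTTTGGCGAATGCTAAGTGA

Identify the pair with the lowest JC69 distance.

taxon1–taxon2: 8/27 differ, p = 0.296, d = 0.377.
taxon1–taxon3: 4/27 differ, p = 0.148, d = 0.165.
taxon2–taxon3: 7/27 differ, p = 0.259, d = 0.318.
The smallest distance is between taxon1 and taxon3.

taxon1 and taxon3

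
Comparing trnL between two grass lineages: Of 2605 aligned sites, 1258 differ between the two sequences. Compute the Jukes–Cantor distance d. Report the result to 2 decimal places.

0.77

p = 1258/2605 ≈ 0.482917.
d = −(3/4) ln(1 − 4p/3) = −0.75 ln(1 − 0.643889) = −0.75 ln(0.356111)
  = −0.75 × (-1.032513) = 0.774385 substitutions/site.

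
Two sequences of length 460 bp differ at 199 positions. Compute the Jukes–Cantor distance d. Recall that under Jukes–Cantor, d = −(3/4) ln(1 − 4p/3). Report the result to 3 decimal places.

0.645

p = 199/460 ≈ 0.432609.
d = −(3/4) ln(1 − 4p/3) = −0.75 ln(1 − 0.576812) = −0.75 ln(0.423188)
  = −0.75 × (-0.859939) = 0.644954 substitutions/site.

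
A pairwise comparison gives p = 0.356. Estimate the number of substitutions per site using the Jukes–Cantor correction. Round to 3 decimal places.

0.483

d = −(3/4) ln(1 − 4p/3) = −0.75 ln(1 − 0.474667) = −0.75 ln(0.525333)
  = −0.75 × (-0.643723) = 0.482792 substitutions/site.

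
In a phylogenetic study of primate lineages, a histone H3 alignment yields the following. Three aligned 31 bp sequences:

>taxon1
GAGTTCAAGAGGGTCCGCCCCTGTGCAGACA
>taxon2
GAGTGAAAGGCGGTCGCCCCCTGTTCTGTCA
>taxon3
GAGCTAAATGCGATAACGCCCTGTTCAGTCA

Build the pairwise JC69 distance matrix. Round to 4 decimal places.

taxon1–taxon2: 9/31 sites differ → p ≈ 0.290323, d = −0.75 ln(1 − 0.387097) = 0.367161 ≈ 0.3672.
taxon1–taxon3: 12/31 sites differ → p ≈ 0.387097, d = −0.75 ln(1 − 0.516129) = 0.544453 ≈ 0.5445.
taxon2–taxon3: 8/31 sites differ → p ≈ 0.258065, d = −0.75 ln(1 − 0.344087) = 0.316295 ≈ 0.3163.

d(taxon1,taxon2) = 0.3672, d(taxon1,taxon3) = 0.5445, d(taxon2,taxon3) = 0.3163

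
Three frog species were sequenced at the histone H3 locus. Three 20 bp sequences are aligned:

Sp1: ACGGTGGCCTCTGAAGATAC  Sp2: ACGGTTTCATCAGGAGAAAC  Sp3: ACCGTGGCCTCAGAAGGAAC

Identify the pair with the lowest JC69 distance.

Sp1–Sp2: 6/20 differ, p = 0.300, d = 0.383.
Sp1–Sp3: 4/20 differ, p = 0.200, d = 0.233.
Sp2–Sp3: 6/20 differ, p = 0.300, d = 0.383.
The smallest distance is between Sp1 and Sp3.

Sp1 and Sp3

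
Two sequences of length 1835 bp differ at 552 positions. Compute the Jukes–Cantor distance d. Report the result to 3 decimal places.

p = 552/1835 ≈ 0.300817.
d = −(3/4) ln(1 − 4p/3) = −0.75 ln(1 − 0.401089) = −0.75 ln(0.598911)
  = −0.75 × (-0.512642) = 0.384482 substitutions/site.

0.384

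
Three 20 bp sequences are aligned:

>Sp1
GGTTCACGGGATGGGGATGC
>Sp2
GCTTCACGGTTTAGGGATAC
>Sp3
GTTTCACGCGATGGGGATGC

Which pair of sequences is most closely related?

Sp1–Sp2: 5/20 differ, p = 0.250, d = 0.304.
Sp1–Sp3: 2/20 differ, p = 0.100, d = 0.107.
Sp2–Sp3: 6/20 differ, p = 0.300, d = 0.383.
The smallest distance is between Sp1 and Sp3.

Sp1 and Sp3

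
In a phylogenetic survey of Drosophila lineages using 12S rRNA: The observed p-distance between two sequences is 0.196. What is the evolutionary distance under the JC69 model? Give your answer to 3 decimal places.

0.227

d = −(3/4) ln(1 − 4p/3) = −0.75 ln(1 − 0.261333) = −0.75 ln(0.738667)
  = −0.75 × (-0.302908) = 0.227181 substitutions/site.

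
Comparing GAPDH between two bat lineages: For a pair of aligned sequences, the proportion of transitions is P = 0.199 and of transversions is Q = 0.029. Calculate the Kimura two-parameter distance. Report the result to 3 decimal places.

Under the Kimura two-parameter model, d = −½ ln(1 − 2P − Q) − ¼ ln(1 − 2Q).
1 − 2P − Q = 0.573, giving −½ ln(0.573) = 0.278435.
1 − 2Q = 0.942, giving −¼ ln(0.942) = 0.014938.
d = 0.278435 + 0.014938 = 0.293373.

0.293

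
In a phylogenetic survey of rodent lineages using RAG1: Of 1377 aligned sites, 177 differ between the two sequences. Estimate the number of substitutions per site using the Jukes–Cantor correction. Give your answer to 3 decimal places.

0.141

p = 177/1377 ≈ 0.12854.
d = −(3/4) ln(1 − 4p/3) = −0.75 ln(1 − 0.171387) = −0.75 ln(0.828613)
  = −0.75 × (-0.188002) = 0.141002 substitutions/site.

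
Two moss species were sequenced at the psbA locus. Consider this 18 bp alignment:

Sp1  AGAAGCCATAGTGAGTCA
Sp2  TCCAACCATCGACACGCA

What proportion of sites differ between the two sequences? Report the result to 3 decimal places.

The sequences differ at 9 of 18 positions (sites 1, 2, 3, 5, 10, 12, 13, 15, 16).
p = 9/18 = 0.500.

0.500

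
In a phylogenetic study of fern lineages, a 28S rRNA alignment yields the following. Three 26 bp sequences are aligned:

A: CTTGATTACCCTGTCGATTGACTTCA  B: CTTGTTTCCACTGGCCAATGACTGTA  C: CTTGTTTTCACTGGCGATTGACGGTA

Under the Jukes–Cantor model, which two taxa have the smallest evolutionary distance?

B and C

A–B: 8/26 differ, p = 0.308, d = 0.396.
A–C: 7/26 differ, p = 0.269, d = 0.334.
B–C: 4/26 differ, p = 0.154, d = 0.172.
The smallest distance is between B and C.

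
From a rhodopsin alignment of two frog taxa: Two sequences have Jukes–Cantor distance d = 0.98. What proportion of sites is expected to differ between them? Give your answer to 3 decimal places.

p = (3/4)(1 − e^(−4d/3)) = 0.75 × (1 − e^(-1.306667)) = 0.75 × (1 − 0.270721) = 0.546959.

0.547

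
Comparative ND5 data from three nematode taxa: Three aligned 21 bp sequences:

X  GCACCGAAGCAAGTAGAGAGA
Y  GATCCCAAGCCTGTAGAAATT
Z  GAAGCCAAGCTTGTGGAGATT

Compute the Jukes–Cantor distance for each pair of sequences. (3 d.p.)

d(X,Y) = 0.532, d(X,Z) = 0.532, d(Y,Z) = 0.286

X–Y: 8/21 sites differ → p ≈ 0.380952, d = −0.75 ln(1 − 0.507936) = 0.531860 ≈ 0.532.
X–Z: 8/21 sites differ → p ≈ 0.380952, d = −0.75 ln(1 − 0.507936) = 0.531860 ≈ 0.532.
Y–Z: 5/21 sites differ → p ≈ 0.238095, d = −0.75 ln(1 − 0.31746) = 0.286451 ≈ 0.286.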